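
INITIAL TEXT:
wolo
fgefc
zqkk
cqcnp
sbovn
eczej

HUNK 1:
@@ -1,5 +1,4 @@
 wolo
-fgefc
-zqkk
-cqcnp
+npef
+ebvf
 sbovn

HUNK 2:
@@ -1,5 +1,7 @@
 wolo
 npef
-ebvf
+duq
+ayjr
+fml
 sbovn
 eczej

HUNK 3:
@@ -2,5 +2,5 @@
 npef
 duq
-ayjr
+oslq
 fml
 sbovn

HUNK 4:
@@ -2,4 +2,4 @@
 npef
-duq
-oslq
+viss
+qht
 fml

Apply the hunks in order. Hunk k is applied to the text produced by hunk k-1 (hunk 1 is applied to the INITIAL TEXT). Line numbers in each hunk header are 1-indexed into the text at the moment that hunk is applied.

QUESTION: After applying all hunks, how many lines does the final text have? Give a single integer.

Answer: 7

Derivation:
Hunk 1: at line 1 remove [fgefc,zqkk,cqcnp] add [npef,ebvf] -> 5 lines: wolo npef ebvf sbovn eczej
Hunk 2: at line 1 remove [ebvf] add [duq,ayjr,fml] -> 7 lines: wolo npef duq ayjr fml sbovn eczej
Hunk 3: at line 2 remove [ayjr] add [oslq] -> 7 lines: wolo npef duq oslq fml sbovn eczej
Hunk 4: at line 2 remove [duq,oslq] add [viss,qht] -> 7 lines: wolo npef viss qht fml sbovn eczej
Final line count: 7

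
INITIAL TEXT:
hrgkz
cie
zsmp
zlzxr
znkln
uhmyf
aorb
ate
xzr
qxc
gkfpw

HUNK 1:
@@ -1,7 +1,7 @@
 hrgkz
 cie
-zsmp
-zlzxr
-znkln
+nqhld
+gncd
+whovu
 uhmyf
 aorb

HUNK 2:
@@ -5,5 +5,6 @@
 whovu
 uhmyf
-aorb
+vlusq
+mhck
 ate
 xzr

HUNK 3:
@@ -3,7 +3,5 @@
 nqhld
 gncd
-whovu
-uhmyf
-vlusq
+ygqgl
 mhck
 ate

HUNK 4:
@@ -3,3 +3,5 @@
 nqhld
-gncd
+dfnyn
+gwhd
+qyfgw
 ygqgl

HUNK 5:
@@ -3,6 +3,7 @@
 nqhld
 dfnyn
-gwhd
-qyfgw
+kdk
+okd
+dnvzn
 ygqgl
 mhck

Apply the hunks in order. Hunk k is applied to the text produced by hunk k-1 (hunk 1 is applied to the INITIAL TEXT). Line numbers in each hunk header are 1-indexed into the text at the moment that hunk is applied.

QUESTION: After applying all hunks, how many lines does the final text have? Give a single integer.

Answer: 13

Derivation:
Hunk 1: at line 1 remove [zsmp,zlzxr,znkln] add [nqhld,gncd,whovu] -> 11 lines: hrgkz cie nqhld gncd whovu uhmyf aorb ate xzr qxc gkfpw
Hunk 2: at line 5 remove [aorb] add [vlusq,mhck] -> 12 lines: hrgkz cie nqhld gncd whovu uhmyf vlusq mhck ate xzr qxc gkfpw
Hunk 3: at line 3 remove [whovu,uhmyf,vlusq] add [ygqgl] -> 10 lines: hrgkz cie nqhld gncd ygqgl mhck ate xzr qxc gkfpw
Hunk 4: at line 3 remove [gncd] add [dfnyn,gwhd,qyfgw] -> 12 lines: hrgkz cie nqhld dfnyn gwhd qyfgw ygqgl mhck ate xzr qxc gkfpw
Hunk 5: at line 3 remove [gwhd,qyfgw] add [kdk,okd,dnvzn] -> 13 lines: hrgkz cie nqhld dfnyn kdk okd dnvzn ygqgl mhck ate xzr qxc gkfpw
Final line count: 13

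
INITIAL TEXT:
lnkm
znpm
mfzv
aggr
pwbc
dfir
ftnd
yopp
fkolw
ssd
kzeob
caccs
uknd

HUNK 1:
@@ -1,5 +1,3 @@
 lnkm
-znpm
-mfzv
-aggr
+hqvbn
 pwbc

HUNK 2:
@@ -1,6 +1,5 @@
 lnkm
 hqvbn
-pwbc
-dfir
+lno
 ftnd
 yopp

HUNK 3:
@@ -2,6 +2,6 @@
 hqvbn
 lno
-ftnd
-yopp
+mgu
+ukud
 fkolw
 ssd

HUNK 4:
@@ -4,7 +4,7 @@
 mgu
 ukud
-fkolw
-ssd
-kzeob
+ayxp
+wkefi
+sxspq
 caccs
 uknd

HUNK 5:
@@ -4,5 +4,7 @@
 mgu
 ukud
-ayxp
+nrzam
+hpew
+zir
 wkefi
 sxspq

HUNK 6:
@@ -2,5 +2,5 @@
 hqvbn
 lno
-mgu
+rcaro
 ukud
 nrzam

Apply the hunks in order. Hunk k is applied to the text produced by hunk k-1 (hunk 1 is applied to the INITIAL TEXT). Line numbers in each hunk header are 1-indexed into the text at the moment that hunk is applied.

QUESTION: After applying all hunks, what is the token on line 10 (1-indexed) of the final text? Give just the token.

Answer: sxspq

Derivation:
Hunk 1: at line 1 remove [znpm,mfzv,aggr] add [hqvbn] -> 11 lines: lnkm hqvbn pwbc dfir ftnd yopp fkolw ssd kzeob caccs uknd
Hunk 2: at line 1 remove [pwbc,dfir] add [lno] -> 10 lines: lnkm hqvbn lno ftnd yopp fkolw ssd kzeob caccs uknd
Hunk 3: at line 2 remove [ftnd,yopp] add [mgu,ukud] -> 10 lines: lnkm hqvbn lno mgu ukud fkolw ssd kzeob caccs uknd
Hunk 4: at line 4 remove [fkolw,ssd,kzeob] add [ayxp,wkefi,sxspq] -> 10 lines: lnkm hqvbn lno mgu ukud ayxp wkefi sxspq caccs uknd
Hunk 5: at line 4 remove [ayxp] add [nrzam,hpew,zir] -> 12 lines: lnkm hqvbn lno mgu ukud nrzam hpew zir wkefi sxspq caccs uknd
Hunk 6: at line 2 remove [mgu] add [rcaro] -> 12 lines: lnkm hqvbn lno rcaro ukud nrzam hpew zir wkefi sxspq caccs uknd
Final line 10: sxspq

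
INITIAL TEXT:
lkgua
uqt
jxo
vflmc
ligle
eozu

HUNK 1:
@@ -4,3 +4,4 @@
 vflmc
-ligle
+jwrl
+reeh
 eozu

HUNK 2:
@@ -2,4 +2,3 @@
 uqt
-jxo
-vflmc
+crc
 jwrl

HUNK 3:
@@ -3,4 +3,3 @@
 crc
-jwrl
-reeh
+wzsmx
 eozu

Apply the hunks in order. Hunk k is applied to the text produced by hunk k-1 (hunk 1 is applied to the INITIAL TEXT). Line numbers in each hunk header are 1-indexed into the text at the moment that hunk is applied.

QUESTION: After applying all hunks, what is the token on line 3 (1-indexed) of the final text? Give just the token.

Answer: crc

Derivation:
Hunk 1: at line 4 remove [ligle] add [jwrl,reeh] -> 7 lines: lkgua uqt jxo vflmc jwrl reeh eozu
Hunk 2: at line 2 remove [jxo,vflmc] add [crc] -> 6 lines: lkgua uqt crc jwrl reeh eozu
Hunk 3: at line 3 remove [jwrl,reeh] add [wzsmx] -> 5 lines: lkgua uqt crc wzsmx eozu
Final line 3: crc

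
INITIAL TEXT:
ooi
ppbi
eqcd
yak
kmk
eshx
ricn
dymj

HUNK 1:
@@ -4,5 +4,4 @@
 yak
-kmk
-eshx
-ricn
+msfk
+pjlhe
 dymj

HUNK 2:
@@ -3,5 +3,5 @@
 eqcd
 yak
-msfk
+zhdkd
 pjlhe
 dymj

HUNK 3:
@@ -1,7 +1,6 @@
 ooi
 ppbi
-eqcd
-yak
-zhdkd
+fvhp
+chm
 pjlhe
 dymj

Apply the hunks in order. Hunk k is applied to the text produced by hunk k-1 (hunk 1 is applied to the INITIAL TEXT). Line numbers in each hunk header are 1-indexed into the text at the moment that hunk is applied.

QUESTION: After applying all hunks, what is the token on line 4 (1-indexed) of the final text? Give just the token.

Hunk 1: at line 4 remove [kmk,eshx,ricn] add [msfk,pjlhe] -> 7 lines: ooi ppbi eqcd yak msfk pjlhe dymj
Hunk 2: at line 3 remove [msfk] add [zhdkd] -> 7 lines: ooi ppbi eqcd yak zhdkd pjlhe dymj
Hunk 3: at line 1 remove [eqcd,yak,zhdkd] add [fvhp,chm] -> 6 lines: ooi ppbi fvhp chm pjlhe dymj
Final line 4: chm

Answer: chm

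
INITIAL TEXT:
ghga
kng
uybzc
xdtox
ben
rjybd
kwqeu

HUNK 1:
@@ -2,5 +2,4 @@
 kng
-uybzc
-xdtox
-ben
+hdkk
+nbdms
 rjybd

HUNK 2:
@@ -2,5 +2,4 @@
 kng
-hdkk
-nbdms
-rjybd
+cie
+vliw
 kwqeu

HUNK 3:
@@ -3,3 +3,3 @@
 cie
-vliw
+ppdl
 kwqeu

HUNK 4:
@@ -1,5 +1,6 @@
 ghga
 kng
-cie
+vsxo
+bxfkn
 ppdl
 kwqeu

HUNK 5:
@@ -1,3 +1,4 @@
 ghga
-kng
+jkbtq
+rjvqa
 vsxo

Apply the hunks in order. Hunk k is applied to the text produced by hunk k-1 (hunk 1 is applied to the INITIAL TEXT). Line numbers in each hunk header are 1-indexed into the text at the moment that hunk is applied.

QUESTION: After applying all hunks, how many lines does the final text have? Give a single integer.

Answer: 7

Derivation:
Hunk 1: at line 2 remove [uybzc,xdtox,ben] add [hdkk,nbdms] -> 6 lines: ghga kng hdkk nbdms rjybd kwqeu
Hunk 2: at line 2 remove [hdkk,nbdms,rjybd] add [cie,vliw] -> 5 lines: ghga kng cie vliw kwqeu
Hunk 3: at line 3 remove [vliw] add [ppdl] -> 5 lines: ghga kng cie ppdl kwqeu
Hunk 4: at line 1 remove [cie] add [vsxo,bxfkn] -> 6 lines: ghga kng vsxo bxfkn ppdl kwqeu
Hunk 5: at line 1 remove [kng] add [jkbtq,rjvqa] -> 7 lines: ghga jkbtq rjvqa vsxo bxfkn ppdl kwqeu
Final line count: 7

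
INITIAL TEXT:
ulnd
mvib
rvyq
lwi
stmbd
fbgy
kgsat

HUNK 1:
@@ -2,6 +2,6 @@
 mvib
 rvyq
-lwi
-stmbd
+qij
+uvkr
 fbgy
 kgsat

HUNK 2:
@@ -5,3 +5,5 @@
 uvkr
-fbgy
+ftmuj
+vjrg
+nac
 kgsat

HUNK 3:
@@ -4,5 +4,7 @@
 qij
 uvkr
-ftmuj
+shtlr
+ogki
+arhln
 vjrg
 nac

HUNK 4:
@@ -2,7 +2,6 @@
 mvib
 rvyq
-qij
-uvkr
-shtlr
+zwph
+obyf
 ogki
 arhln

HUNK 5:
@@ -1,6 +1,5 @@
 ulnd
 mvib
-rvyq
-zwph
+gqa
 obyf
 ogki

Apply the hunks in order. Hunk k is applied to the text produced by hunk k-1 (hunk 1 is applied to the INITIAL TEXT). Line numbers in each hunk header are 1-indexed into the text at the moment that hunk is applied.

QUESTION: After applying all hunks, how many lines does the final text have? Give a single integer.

Answer: 9

Derivation:
Hunk 1: at line 2 remove [lwi,stmbd] add [qij,uvkr] -> 7 lines: ulnd mvib rvyq qij uvkr fbgy kgsat
Hunk 2: at line 5 remove [fbgy] add [ftmuj,vjrg,nac] -> 9 lines: ulnd mvib rvyq qij uvkr ftmuj vjrg nac kgsat
Hunk 3: at line 4 remove [ftmuj] add [shtlr,ogki,arhln] -> 11 lines: ulnd mvib rvyq qij uvkr shtlr ogki arhln vjrg nac kgsat
Hunk 4: at line 2 remove [qij,uvkr,shtlr] add [zwph,obyf] -> 10 lines: ulnd mvib rvyq zwph obyf ogki arhln vjrg nac kgsat
Hunk 5: at line 1 remove [rvyq,zwph] add [gqa] -> 9 lines: ulnd mvib gqa obyf ogki arhln vjrg nac kgsat
Final line count: 9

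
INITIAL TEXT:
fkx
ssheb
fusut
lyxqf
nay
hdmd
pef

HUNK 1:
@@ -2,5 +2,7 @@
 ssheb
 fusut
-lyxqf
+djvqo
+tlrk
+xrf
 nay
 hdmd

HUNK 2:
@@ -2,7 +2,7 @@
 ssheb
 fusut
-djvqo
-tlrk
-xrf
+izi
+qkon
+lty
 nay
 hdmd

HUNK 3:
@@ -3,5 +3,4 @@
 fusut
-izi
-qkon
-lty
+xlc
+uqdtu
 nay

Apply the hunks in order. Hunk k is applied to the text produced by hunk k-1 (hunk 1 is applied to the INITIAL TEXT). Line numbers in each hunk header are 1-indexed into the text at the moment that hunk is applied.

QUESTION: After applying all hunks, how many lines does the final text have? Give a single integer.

Answer: 8

Derivation:
Hunk 1: at line 2 remove [lyxqf] add [djvqo,tlrk,xrf] -> 9 lines: fkx ssheb fusut djvqo tlrk xrf nay hdmd pef
Hunk 2: at line 2 remove [djvqo,tlrk,xrf] add [izi,qkon,lty] -> 9 lines: fkx ssheb fusut izi qkon lty nay hdmd pef
Hunk 3: at line 3 remove [izi,qkon,lty] add [xlc,uqdtu] -> 8 lines: fkx ssheb fusut xlc uqdtu nay hdmd pef
Final line count: 8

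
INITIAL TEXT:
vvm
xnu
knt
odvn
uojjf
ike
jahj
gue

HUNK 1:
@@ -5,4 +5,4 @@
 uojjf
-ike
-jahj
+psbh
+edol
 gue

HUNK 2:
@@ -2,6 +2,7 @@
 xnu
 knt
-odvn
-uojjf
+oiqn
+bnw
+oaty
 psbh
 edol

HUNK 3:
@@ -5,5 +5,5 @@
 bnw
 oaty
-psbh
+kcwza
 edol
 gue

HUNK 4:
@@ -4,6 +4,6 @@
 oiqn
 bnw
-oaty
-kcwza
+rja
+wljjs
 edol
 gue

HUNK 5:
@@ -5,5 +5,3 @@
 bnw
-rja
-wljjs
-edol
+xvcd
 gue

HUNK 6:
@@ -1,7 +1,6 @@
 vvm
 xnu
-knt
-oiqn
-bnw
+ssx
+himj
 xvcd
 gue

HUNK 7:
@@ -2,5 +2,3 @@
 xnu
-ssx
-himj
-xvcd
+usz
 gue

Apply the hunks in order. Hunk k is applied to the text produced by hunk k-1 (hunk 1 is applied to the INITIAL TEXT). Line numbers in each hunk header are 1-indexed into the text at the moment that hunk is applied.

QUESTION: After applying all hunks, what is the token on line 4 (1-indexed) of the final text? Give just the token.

Answer: gue

Derivation:
Hunk 1: at line 5 remove [ike,jahj] add [psbh,edol] -> 8 lines: vvm xnu knt odvn uojjf psbh edol gue
Hunk 2: at line 2 remove [odvn,uojjf] add [oiqn,bnw,oaty] -> 9 lines: vvm xnu knt oiqn bnw oaty psbh edol gue
Hunk 3: at line 5 remove [psbh] add [kcwza] -> 9 lines: vvm xnu knt oiqn bnw oaty kcwza edol gue
Hunk 4: at line 4 remove [oaty,kcwza] add [rja,wljjs] -> 9 lines: vvm xnu knt oiqn bnw rja wljjs edol gue
Hunk 5: at line 5 remove [rja,wljjs,edol] add [xvcd] -> 7 lines: vvm xnu knt oiqn bnw xvcd gue
Hunk 6: at line 1 remove [knt,oiqn,bnw] add [ssx,himj] -> 6 lines: vvm xnu ssx himj xvcd gue
Hunk 7: at line 2 remove [ssx,himj,xvcd] add [usz] -> 4 lines: vvm xnu usz gue
Final line 4: gue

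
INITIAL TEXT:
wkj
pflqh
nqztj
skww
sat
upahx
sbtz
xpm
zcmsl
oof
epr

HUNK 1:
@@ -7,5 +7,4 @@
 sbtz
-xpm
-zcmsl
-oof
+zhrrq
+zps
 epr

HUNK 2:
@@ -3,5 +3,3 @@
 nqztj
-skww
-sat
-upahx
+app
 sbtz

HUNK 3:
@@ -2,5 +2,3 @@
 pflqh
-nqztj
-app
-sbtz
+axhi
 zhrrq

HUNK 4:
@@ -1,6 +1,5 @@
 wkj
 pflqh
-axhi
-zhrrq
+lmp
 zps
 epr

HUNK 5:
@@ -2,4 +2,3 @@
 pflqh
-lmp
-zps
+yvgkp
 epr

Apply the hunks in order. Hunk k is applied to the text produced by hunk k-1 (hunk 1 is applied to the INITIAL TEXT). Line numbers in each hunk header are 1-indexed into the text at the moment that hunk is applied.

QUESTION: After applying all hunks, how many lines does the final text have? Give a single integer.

Hunk 1: at line 7 remove [xpm,zcmsl,oof] add [zhrrq,zps] -> 10 lines: wkj pflqh nqztj skww sat upahx sbtz zhrrq zps epr
Hunk 2: at line 3 remove [skww,sat,upahx] add [app] -> 8 lines: wkj pflqh nqztj app sbtz zhrrq zps epr
Hunk 3: at line 2 remove [nqztj,app,sbtz] add [axhi] -> 6 lines: wkj pflqh axhi zhrrq zps epr
Hunk 4: at line 1 remove [axhi,zhrrq] add [lmp] -> 5 lines: wkj pflqh lmp zps epr
Hunk 5: at line 2 remove [lmp,zps] add [yvgkp] -> 4 lines: wkj pflqh yvgkp epr
Final line count: 4

Answer: 4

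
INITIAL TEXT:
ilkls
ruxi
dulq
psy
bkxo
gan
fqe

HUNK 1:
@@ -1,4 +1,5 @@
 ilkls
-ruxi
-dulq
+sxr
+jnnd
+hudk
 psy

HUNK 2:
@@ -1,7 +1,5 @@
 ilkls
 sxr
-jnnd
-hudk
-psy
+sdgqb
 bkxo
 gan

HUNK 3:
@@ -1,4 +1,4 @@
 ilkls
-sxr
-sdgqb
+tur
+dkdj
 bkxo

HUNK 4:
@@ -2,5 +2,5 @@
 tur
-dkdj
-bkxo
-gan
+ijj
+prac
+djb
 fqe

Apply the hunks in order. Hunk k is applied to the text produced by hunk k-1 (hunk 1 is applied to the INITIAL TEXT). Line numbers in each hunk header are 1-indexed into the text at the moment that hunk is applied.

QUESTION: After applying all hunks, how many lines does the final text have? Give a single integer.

Hunk 1: at line 1 remove [ruxi,dulq] add [sxr,jnnd,hudk] -> 8 lines: ilkls sxr jnnd hudk psy bkxo gan fqe
Hunk 2: at line 1 remove [jnnd,hudk,psy] add [sdgqb] -> 6 lines: ilkls sxr sdgqb bkxo gan fqe
Hunk 3: at line 1 remove [sxr,sdgqb] add [tur,dkdj] -> 6 lines: ilkls tur dkdj bkxo gan fqe
Hunk 4: at line 2 remove [dkdj,bkxo,gan] add [ijj,prac,djb] -> 6 lines: ilkls tur ijj prac djb fqe
Final line count: 6

Answer: 6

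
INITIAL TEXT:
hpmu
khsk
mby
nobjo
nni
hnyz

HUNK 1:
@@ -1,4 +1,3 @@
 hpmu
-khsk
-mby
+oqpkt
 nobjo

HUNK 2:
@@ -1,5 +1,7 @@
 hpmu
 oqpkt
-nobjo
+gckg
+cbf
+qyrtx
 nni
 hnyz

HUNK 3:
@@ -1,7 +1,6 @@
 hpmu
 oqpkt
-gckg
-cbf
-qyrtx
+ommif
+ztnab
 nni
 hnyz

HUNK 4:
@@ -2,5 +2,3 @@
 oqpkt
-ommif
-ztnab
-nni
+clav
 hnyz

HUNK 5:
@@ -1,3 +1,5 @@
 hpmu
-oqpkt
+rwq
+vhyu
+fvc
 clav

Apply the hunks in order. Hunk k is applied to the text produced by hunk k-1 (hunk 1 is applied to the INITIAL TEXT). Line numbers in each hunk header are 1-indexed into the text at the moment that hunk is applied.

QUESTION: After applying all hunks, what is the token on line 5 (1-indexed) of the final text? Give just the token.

Hunk 1: at line 1 remove [khsk,mby] add [oqpkt] -> 5 lines: hpmu oqpkt nobjo nni hnyz
Hunk 2: at line 1 remove [nobjo] add [gckg,cbf,qyrtx] -> 7 lines: hpmu oqpkt gckg cbf qyrtx nni hnyz
Hunk 3: at line 1 remove [gckg,cbf,qyrtx] add [ommif,ztnab] -> 6 lines: hpmu oqpkt ommif ztnab nni hnyz
Hunk 4: at line 2 remove [ommif,ztnab,nni] add [clav] -> 4 lines: hpmu oqpkt clav hnyz
Hunk 5: at line 1 remove [oqpkt] add [rwq,vhyu,fvc] -> 6 lines: hpmu rwq vhyu fvc clav hnyz
Final line 5: clav

Answer: clav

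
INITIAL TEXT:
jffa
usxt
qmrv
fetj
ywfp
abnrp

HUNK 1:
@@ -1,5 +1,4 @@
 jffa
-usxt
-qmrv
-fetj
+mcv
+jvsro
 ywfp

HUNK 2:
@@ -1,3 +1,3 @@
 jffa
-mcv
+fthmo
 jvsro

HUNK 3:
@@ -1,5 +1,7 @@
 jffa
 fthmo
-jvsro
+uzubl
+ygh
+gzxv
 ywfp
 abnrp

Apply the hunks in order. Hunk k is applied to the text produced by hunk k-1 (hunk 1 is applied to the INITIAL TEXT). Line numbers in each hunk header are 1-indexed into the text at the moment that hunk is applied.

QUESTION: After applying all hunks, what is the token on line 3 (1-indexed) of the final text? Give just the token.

Answer: uzubl

Derivation:
Hunk 1: at line 1 remove [usxt,qmrv,fetj] add [mcv,jvsro] -> 5 lines: jffa mcv jvsro ywfp abnrp
Hunk 2: at line 1 remove [mcv] add [fthmo] -> 5 lines: jffa fthmo jvsro ywfp abnrp
Hunk 3: at line 1 remove [jvsro] add [uzubl,ygh,gzxv] -> 7 lines: jffa fthmo uzubl ygh gzxv ywfp abnrp
Final line 3: uzubl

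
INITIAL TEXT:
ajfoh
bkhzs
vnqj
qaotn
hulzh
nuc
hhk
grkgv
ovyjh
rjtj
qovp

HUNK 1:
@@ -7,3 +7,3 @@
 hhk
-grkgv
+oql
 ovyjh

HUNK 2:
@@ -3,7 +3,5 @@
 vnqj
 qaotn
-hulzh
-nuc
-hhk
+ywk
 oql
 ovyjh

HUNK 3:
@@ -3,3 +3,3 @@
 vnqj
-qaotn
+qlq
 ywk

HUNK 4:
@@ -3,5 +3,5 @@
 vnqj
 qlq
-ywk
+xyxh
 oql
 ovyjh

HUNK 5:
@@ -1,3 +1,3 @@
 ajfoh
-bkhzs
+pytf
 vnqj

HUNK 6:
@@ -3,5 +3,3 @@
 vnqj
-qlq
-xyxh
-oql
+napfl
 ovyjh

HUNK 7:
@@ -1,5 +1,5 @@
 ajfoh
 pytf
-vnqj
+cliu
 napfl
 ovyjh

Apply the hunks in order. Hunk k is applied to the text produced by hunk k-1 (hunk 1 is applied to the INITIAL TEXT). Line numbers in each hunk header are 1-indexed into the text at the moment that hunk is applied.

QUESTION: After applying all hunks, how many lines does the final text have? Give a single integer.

Answer: 7

Derivation:
Hunk 1: at line 7 remove [grkgv] add [oql] -> 11 lines: ajfoh bkhzs vnqj qaotn hulzh nuc hhk oql ovyjh rjtj qovp
Hunk 2: at line 3 remove [hulzh,nuc,hhk] add [ywk] -> 9 lines: ajfoh bkhzs vnqj qaotn ywk oql ovyjh rjtj qovp
Hunk 3: at line 3 remove [qaotn] add [qlq] -> 9 lines: ajfoh bkhzs vnqj qlq ywk oql ovyjh rjtj qovp
Hunk 4: at line 3 remove [ywk] add [xyxh] -> 9 lines: ajfoh bkhzs vnqj qlq xyxh oql ovyjh rjtj qovp
Hunk 5: at line 1 remove [bkhzs] add [pytf] -> 9 lines: ajfoh pytf vnqj qlq xyxh oql ovyjh rjtj qovp
Hunk 6: at line 3 remove [qlq,xyxh,oql] add [napfl] -> 7 lines: ajfoh pytf vnqj napfl ovyjh rjtj qovp
Hunk 7: at line 1 remove [vnqj] add [cliu] -> 7 lines: ajfoh pytf cliu napfl ovyjh rjtj qovp
Final line count: 7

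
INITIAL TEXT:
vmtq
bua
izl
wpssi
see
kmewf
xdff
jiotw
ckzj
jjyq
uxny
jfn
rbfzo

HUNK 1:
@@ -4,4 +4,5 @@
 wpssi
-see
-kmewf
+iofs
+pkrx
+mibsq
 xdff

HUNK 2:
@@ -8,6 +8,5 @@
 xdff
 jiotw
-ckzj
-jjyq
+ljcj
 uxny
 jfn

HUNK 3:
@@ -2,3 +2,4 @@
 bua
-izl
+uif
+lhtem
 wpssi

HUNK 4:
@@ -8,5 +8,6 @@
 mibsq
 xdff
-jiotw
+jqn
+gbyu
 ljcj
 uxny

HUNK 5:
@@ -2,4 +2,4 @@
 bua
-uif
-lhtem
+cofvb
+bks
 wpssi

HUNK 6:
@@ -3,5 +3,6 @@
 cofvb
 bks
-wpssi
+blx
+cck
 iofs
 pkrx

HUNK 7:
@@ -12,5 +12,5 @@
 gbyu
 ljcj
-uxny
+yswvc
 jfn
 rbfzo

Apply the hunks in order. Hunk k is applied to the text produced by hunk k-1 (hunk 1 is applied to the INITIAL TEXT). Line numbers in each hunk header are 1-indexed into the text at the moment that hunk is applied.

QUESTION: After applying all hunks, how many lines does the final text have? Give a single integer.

Hunk 1: at line 4 remove [see,kmewf] add [iofs,pkrx,mibsq] -> 14 lines: vmtq bua izl wpssi iofs pkrx mibsq xdff jiotw ckzj jjyq uxny jfn rbfzo
Hunk 2: at line 8 remove [ckzj,jjyq] add [ljcj] -> 13 lines: vmtq bua izl wpssi iofs pkrx mibsq xdff jiotw ljcj uxny jfn rbfzo
Hunk 3: at line 2 remove [izl] add [uif,lhtem] -> 14 lines: vmtq bua uif lhtem wpssi iofs pkrx mibsq xdff jiotw ljcj uxny jfn rbfzo
Hunk 4: at line 8 remove [jiotw] add [jqn,gbyu] -> 15 lines: vmtq bua uif lhtem wpssi iofs pkrx mibsq xdff jqn gbyu ljcj uxny jfn rbfzo
Hunk 5: at line 2 remove [uif,lhtem] add [cofvb,bks] -> 15 lines: vmtq bua cofvb bks wpssi iofs pkrx mibsq xdff jqn gbyu ljcj uxny jfn rbfzo
Hunk 6: at line 3 remove [wpssi] add [blx,cck] -> 16 lines: vmtq bua cofvb bks blx cck iofs pkrx mibsq xdff jqn gbyu ljcj uxny jfn rbfzo
Hunk 7: at line 12 remove [uxny] add [yswvc] -> 16 lines: vmtq bua cofvb bks blx cck iofs pkrx mibsq xdff jqn gbyu ljcj yswvc jfn rbfzo
Final line count: 16

Answer: 16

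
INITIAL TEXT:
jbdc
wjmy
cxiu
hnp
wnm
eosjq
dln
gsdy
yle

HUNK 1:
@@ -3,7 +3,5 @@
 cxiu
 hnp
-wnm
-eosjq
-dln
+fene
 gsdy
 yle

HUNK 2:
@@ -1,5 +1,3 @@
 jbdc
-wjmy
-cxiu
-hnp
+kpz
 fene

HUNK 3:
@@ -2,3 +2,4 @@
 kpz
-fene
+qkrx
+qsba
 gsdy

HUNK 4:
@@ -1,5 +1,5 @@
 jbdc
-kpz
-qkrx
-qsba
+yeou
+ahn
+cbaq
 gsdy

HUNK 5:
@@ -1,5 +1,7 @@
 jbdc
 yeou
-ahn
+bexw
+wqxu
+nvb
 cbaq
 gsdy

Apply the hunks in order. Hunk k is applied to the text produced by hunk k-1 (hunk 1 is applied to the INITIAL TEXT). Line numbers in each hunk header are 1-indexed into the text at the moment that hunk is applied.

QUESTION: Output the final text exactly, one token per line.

Answer: jbdc
yeou
bexw
wqxu
nvb
cbaq
gsdy
yle

Derivation:
Hunk 1: at line 3 remove [wnm,eosjq,dln] add [fene] -> 7 lines: jbdc wjmy cxiu hnp fene gsdy yle
Hunk 2: at line 1 remove [wjmy,cxiu,hnp] add [kpz] -> 5 lines: jbdc kpz fene gsdy yle
Hunk 3: at line 2 remove [fene] add [qkrx,qsba] -> 6 lines: jbdc kpz qkrx qsba gsdy yle
Hunk 4: at line 1 remove [kpz,qkrx,qsba] add [yeou,ahn,cbaq] -> 6 lines: jbdc yeou ahn cbaq gsdy yle
Hunk 5: at line 1 remove [ahn] add [bexw,wqxu,nvb] -> 8 lines: jbdc yeou bexw wqxu nvb cbaq gsdy yle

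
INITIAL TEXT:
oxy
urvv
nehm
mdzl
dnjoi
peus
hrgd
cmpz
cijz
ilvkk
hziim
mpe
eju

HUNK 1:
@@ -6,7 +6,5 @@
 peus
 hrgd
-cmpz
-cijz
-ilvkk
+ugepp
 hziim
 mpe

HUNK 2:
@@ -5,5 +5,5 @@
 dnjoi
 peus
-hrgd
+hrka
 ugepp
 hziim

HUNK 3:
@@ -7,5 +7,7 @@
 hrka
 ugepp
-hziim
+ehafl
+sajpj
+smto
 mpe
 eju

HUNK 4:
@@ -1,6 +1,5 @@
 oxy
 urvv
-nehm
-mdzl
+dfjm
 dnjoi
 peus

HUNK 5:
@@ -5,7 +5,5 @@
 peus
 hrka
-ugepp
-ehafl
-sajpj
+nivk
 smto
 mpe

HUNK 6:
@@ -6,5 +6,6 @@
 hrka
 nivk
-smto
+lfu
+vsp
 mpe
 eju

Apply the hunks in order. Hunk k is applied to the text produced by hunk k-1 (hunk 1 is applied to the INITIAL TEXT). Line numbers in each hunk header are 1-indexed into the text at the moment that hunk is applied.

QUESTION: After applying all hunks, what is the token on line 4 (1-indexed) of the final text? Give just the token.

Answer: dnjoi

Derivation:
Hunk 1: at line 6 remove [cmpz,cijz,ilvkk] add [ugepp] -> 11 lines: oxy urvv nehm mdzl dnjoi peus hrgd ugepp hziim mpe eju
Hunk 2: at line 5 remove [hrgd] add [hrka] -> 11 lines: oxy urvv nehm mdzl dnjoi peus hrka ugepp hziim mpe eju
Hunk 3: at line 7 remove [hziim] add [ehafl,sajpj,smto] -> 13 lines: oxy urvv nehm mdzl dnjoi peus hrka ugepp ehafl sajpj smto mpe eju
Hunk 4: at line 1 remove [nehm,mdzl] add [dfjm] -> 12 lines: oxy urvv dfjm dnjoi peus hrka ugepp ehafl sajpj smto mpe eju
Hunk 5: at line 5 remove [ugepp,ehafl,sajpj] add [nivk] -> 10 lines: oxy urvv dfjm dnjoi peus hrka nivk smto mpe eju
Hunk 6: at line 6 remove [smto] add [lfu,vsp] -> 11 lines: oxy urvv dfjm dnjoi peus hrka nivk lfu vsp mpe eju
Final line 4: dnjoi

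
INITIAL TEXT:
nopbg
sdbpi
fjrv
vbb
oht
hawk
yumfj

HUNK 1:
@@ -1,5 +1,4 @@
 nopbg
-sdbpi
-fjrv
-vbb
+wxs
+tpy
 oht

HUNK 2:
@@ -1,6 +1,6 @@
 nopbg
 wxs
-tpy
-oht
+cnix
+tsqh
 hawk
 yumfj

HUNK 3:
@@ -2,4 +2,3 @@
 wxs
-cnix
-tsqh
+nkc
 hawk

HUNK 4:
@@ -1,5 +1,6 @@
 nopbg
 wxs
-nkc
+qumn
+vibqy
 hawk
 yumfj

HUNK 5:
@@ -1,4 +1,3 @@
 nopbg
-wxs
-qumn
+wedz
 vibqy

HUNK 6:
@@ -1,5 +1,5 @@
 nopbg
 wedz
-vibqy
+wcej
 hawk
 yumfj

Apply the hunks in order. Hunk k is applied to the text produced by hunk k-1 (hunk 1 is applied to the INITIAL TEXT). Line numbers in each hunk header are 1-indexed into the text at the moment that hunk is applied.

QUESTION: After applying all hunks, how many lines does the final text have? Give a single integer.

Hunk 1: at line 1 remove [sdbpi,fjrv,vbb] add [wxs,tpy] -> 6 lines: nopbg wxs tpy oht hawk yumfj
Hunk 2: at line 1 remove [tpy,oht] add [cnix,tsqh] -> 6 lines: nopbg wxs cnix tsqh hawk yumfj
Hunk 3: at line 2 remove [cnix,tsqh] add [nkc] -> 5 lines: nopbg wxs nkc hawk yumfj
Hunk 4: at line 1 remove [nkc] add [qumn,vibqy] -> 6 lines: nopbg wxs qumn vibqy hawk yumfj
Hunk 5: at line 1 remove [wxs,qumn] add [wedz] -> 5 lines: nopbg wedz vibqy hawk yumfj
Hunk 6: at line 1 remove [vibqy] add [wcej] -> 5 lines: nopbg wedz wcej hawk yumfj
Final line count: 5

Answer: 5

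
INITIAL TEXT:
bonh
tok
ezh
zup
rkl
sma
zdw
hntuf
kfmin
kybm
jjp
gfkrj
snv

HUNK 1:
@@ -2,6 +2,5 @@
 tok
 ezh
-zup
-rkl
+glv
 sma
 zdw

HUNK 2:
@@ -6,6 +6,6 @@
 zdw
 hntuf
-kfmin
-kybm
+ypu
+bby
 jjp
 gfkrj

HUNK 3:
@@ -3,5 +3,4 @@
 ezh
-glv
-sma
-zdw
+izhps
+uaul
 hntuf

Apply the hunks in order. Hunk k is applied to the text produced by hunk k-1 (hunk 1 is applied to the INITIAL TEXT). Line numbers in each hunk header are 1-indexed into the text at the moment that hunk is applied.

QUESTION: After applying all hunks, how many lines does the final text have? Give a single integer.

Hunk 1: at line 2 remove [zup,rkl] add [glv] -> 12 lines: bonh tok ezh glv sma zdw hntuf kfmin kybm jjp gfkrj snv
Hunk 2: at line 6 remove [kfmin,kybm] add [ypu,bby] -> 12 lines: bonh tok ezh glv sma zdw hntuf ypu bby jjp gfkrj snv
Hunk 3: at line 3 remove [glv,sma,zdw] add [izhps,uaul] -> 11 lines: bonh tok ezh izhps uaul hntuf ypu bby jjp gfkrj snv
Final line count: 11

Answer: 11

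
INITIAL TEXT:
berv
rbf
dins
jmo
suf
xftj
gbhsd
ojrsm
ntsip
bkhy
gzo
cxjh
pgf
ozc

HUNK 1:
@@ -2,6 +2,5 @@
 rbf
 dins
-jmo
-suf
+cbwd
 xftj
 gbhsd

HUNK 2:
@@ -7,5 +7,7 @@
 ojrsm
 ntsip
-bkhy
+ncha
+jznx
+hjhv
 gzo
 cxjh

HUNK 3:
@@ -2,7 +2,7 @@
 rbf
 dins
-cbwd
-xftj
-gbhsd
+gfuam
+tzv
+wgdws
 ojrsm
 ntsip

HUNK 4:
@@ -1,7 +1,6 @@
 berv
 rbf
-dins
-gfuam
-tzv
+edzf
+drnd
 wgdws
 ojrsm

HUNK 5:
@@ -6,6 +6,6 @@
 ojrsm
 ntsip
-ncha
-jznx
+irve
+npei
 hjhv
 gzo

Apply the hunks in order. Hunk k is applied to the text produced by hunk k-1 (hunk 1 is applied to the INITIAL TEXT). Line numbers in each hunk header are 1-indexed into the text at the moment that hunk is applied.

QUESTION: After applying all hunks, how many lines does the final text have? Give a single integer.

Hunk 1: at line 2 remove [jmo,suf] add [cbwd] -> 13 lines: berv rbf dins cbwd xftj gbhsd ojrsm ntsip bkhy gzo cxjh pgf ozc
Hunk 2: at line 7 remove [bkhy] add [ncha,jznx,hjhv] -> 15 lines: berv rbf dins cbwd xftj gbhsd ojrsm ntsip ncha jznx hjhv gzo cxjh pgf ozc
Hunk 3: at line 2 remove [cbwd,xftj,gbhsd] add [gfuam,tzv,wgdws] -> 15 lines: berv rbf dins gfuam tzv wgdws ojrsm ntsip ncha jznx hjhv gzo cxjh pgf ozc
Hunk 4: at line 1 remove [dins,gfuam,tzv] add [edzf,drnd] -> 14 lines: berv rbf edzf drnd wgdws ojrsm ntsip ncha jznx hjhv gzo cxjh pgf ozc
Hunk 5: at line 6 remove [ncha,jznx] add [irve,npei] -> 14 lines: berv rbf edzf drnd wgdws ojrsm ntsip irve npei hjhv gzo cxjh pgf ozc
Final line count: 14

Answer: 14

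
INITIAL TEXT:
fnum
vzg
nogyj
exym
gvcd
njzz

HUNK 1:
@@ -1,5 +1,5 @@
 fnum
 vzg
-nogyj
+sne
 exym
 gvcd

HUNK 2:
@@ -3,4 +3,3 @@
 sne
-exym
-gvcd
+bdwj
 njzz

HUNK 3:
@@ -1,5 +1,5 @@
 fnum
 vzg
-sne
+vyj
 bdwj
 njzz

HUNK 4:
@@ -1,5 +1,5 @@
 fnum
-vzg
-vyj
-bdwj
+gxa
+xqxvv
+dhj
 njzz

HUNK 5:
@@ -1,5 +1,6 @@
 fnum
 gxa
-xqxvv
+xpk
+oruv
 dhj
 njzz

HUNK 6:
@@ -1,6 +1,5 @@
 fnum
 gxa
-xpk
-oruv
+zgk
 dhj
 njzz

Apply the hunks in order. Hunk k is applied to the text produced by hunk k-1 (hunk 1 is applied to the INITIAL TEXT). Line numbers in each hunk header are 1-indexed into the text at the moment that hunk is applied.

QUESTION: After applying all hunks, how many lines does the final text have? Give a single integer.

Hunk 1: at line 1 remove [nogyj] add [sne] -> 6 lines: fnum vzg sne exym gvcd njzz
Hunk 2: at line 3 remove [exym,gvcd] add [bdwj] -> 5 lines: fnum vzg sne bdwj njzz
Hunk 3: at line 1 remove [sne] add [vyj] -> 5 lines: fnum vzg vyj bdwj njzz
Hunk 4: at line 1 remove [vzg,vyj,bdwj] add [gxa,xqxvv,dhj] -> 5 lines: fnum gxa xqxvv dhj njzz
Hunk 5: at line 1 remove [xqxvv] add [xpk,oruv] -> 6 lines: fnum gxa xpk oruv dhj njzz
Hunk 6: at line 1 remove [xpk,oruv] add [zgk] -> 5 lines: fnum gxa zgk dhj njzz
Final line count: 5

Answer: 5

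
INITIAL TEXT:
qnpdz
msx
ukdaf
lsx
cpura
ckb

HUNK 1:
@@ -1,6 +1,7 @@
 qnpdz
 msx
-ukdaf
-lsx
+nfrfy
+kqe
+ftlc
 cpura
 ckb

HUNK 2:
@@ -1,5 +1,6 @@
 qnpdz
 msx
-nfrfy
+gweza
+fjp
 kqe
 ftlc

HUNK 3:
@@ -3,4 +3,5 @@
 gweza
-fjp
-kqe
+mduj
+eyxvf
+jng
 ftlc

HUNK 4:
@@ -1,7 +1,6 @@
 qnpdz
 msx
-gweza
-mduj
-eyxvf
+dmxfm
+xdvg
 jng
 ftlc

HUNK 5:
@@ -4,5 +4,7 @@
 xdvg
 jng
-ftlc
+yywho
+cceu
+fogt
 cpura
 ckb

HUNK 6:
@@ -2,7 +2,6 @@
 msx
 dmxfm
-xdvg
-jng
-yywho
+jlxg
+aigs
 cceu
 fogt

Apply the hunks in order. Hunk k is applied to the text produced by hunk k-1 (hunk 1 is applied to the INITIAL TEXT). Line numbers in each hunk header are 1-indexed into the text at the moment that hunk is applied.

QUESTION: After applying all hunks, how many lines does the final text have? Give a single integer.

Hunk 1: at line 1 remove [ukdaf,lsx] add [nfrfy,kqe,ftlc] -> 7 lines: qnpdz msx nfrfy kqe ftlc cpura ckb
Hunk 2: at line 1 remove [nfrfy] add [gweza,fjp] -> 8 lines: qnpdz msx gweza fjp kqe ftlc cpura ckb
Hunk 3: at line 3 remove [fjp,kqe] add [mduj,eyxvf,jng] -> 9 lines: qnpdz msx gweza mduj eyxvf jng ftlc cpura ckb
Hunk 4: at line 1 remove [gweza,mduj,eyxvf] add [dmxfm,xdvg] -> 8 lines: qnpdz msx dmxfm xdvg jng ftlc cpura ckb
Hunk 5: at line 4 remove [ftlc] add [yywho,cceu,fogt] -> 10 lines: qnpdz msx dmxfm xdvg jng yywho cceu fogt cpura ckb
Hunk 6: at line 2 remove [xdvg,jng,yywho] add [jlxg,aigs] -> 9 lines: qnpdz msx dmxfm jlxg aigs cceu fogt cpura ckb
Final line count: 9

Answer: 9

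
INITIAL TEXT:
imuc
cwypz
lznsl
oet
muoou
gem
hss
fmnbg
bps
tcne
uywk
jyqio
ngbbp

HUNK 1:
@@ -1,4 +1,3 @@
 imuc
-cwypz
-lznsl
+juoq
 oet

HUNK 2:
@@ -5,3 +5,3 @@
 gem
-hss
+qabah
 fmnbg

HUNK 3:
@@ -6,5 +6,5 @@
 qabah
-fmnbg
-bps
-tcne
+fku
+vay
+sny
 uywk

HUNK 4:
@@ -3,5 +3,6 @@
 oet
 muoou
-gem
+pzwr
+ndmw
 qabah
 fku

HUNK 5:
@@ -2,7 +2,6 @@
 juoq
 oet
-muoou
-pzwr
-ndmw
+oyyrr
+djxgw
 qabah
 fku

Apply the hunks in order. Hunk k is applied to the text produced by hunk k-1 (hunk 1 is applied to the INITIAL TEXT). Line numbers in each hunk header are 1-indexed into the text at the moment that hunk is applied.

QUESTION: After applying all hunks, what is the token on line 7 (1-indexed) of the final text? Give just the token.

Hunk 1: at line 1 remove [cwypz,lznsl] add [juoq] -> 12 lines: imuc juoq oet muoou gem hss fmnbg bps tcne uywk jyqio ngbbp
Hunk 2: at line 5 remove [hss] add [qabah] -> 12 lines: imuc juoq oet muoou gem qabah fmnbg bps tcne uywk jyqio ngbbp
Hunk 3: at line 6 remove [fmnbg,bps,tcne] add [fku,vay,sny] -> 12 lines: imuc juoq oet muoou gem qabah fku vay sny uywk jyqio ngbbp
Hunk 4: at line 3 remove [gem] add [pzwr,ndmw] -> 13 lines: imuc juoq oet muoou pzwr ndmw qabah fku vay sny uywk jyqio ngbbp
Hunk 5: at line 2 remove [muoou,pzwr,ndmw] add [oyyrr,djxgw] -> 12 lines: imuc juoq oet oyyrr djxgw qabah fku vay sny uywk jyqio ngbbp
Final line 7: fku

Answer: fku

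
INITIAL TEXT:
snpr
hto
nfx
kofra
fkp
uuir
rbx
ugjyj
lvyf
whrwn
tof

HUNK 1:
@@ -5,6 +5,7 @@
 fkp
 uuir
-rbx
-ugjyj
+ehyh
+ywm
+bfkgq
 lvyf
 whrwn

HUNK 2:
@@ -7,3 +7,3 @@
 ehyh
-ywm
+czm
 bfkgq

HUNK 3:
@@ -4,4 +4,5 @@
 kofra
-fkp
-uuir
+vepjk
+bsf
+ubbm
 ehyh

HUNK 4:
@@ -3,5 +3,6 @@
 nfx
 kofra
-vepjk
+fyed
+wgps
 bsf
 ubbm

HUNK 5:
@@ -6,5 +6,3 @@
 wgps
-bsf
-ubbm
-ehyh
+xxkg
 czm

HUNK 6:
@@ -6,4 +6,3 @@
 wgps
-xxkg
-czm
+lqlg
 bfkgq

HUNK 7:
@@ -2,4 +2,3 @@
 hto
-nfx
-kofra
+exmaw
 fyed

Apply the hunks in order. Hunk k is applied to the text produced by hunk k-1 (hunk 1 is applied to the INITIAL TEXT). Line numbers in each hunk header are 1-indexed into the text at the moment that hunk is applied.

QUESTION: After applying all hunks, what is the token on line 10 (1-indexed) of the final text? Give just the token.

Hunk 1: at line 5 remove [rbx,ugjyj] add [ehyh,ywm,bfkgq] -> 12 lines: snpr hto nfx kofra fkp uuir ehyh ywm bfkgq lvyf whrwn tof
Hunk 2: at line 7 remove [ywm] add [czm] -> 12 lines: snpr hto nfx kofra fkp uuir ehyh czm bfkgq lvyf whrwn tof
Hunk 3: at line 4 remove [fkp,uuir] add [vepjk,bsf,ubbm] -> 13 lines: snpr hto nfx kofra vepjk bsf ubbm ehyh czm bfkgq lvyf whrwn tof
Hunk 4: at line 3 remove [vepjk] add [fyed,wgps] -> 14 lines: snpr hto nfx kofra fyed wgps bsf ubbm ehyh czm bfkgq lvyf whrwn tof
Hunk 5: at line 6 remove [bsf,ubbm,ehyh] add [xxkg] -> 12 lines: snpr hto nfx kofra fyed wgps xxkg czm bfkgq lvyf whrwn tof
Hunk 6: at line 6 remove [xxkg,czm] add [lqlg] -> 11 lines: snpr hto nfx kofra fyed wgps lqlg bfkgq lvyf whrwn tof
Hunk 7: at line 2 remove [nfx,kofra] add [exmaw] -> 10 lines: snpr hto exmaw fyed wgps lqlg bfkgq lvyf whrwn tof
Final line 10: tof

Answer: tof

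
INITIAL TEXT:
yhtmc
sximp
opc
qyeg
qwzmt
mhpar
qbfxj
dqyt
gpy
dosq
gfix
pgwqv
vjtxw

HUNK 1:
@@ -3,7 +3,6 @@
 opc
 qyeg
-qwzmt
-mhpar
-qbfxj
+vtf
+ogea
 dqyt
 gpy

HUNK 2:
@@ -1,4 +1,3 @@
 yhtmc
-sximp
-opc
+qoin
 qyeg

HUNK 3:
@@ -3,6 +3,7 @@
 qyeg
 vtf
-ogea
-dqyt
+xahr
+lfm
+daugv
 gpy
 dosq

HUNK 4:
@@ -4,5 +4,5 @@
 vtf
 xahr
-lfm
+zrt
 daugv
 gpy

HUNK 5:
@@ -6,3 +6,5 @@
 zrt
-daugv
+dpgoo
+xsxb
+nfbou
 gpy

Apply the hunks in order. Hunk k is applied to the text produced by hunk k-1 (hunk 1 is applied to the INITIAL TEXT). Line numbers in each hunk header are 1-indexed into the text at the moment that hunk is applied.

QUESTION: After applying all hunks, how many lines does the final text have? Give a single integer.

Hunk 1: at line 3 remove [qwzmt,mhpar,qbfxj] add [vtf,ogea] -> 12 lines: yhtmc sximp opc qyeg vtf ogea dqyt gpy dosq gfix pgwqv vjtxw
Hunk 2: at line 1 remove [sximp,opc] add [qoin] -> 11 lines: yhtmc qoin qyeg vtf ogea dqyt gpy dosq gfix pgwqv vjtxw
Hunk 3: at line 3 remove [ogea,dqyt] add [xahr,lfm,daugv] -> 12 lines: yhtmc qoin qyeg vtf xahr lfm daugv gpy dosq gfix pgwqv vjtxw
Hunk 4: at line 4 remove [lfm] add [zrt] -> 12 lines: yhtmc qoin qyeg vtf xahr zrt daugv gpy dosq gfix pgwqv vjtxw
Hunk 5: at line 6 remove [daugv] add [dpgoo,xsxb,nfbou] -> 14 lines: yhtmc qoin qyeg vtf xahr zrt dpgoo xsxb nfbou gpy dosq gfix pgwqv vjtxw
Final line count: 14

Answer: 14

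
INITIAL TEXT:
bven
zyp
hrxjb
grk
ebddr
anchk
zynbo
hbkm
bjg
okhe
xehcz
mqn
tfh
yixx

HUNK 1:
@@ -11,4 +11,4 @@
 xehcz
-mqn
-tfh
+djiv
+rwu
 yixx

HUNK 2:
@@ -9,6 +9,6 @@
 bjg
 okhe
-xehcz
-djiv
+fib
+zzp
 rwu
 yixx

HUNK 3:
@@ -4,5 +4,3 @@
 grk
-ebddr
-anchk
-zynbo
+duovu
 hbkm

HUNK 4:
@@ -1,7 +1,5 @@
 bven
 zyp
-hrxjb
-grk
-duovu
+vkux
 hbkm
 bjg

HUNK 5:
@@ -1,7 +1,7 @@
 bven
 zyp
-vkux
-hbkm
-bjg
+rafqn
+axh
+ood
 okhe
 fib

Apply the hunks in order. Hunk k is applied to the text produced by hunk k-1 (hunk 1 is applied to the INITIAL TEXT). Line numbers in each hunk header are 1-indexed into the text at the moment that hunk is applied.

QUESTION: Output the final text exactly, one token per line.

Hunk 1: at line 11 remove [mqn,tfh] add [djiv,rwu] -> 14 lines: bven zyp hrxjb grk ebddr anchk zynbo hbkm bjg okhe xehcz djiv rwu yixx
Hunk 2: at line 9 remove [xehcz,djiv] add [fib,zzp] -> 14 lines: bven zyp hrxjb grk ebddr anchk zynbo hbkm bjg okhe fib zzp rwu yixx
Hunk 3: at line 4 remove [ebddr,anchk,zynbo] add [duovu] -> 12 lines: bven zyp hrxjb grk duovu hbkm bjg okhe fib zzp rwu yixx
Hunk 4: at line 1 remove [hrxjb,grk,duovu] add [vkux] -> 10 lines: bven zyp vkux hbkm bjg okhe fib zzp rwu yixx
Hunk 5: at line 1 remove [vkux,hbkm,bjg] add [rafqn,axh,ood] -> 10 lines: bven zyp rafqn axh ood okhe fib zzp rwu yixx

Answer: bven
zyp
rafqn
axh
ood
okhe
fib
zzp
rwu
yixx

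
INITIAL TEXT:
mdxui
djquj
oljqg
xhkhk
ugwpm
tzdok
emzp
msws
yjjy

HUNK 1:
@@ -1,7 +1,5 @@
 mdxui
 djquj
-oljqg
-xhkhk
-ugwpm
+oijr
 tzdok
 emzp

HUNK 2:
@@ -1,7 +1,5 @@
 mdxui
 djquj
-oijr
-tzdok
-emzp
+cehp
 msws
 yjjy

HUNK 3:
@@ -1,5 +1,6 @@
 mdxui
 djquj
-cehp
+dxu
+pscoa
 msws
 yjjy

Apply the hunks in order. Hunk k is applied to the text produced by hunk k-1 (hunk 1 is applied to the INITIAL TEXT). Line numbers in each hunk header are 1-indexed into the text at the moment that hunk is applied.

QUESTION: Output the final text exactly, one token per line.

Hunk 1: at line 1 remove [oljqg,xhkhk,ugwpm] add [oijr] -> 7 lines: mdxui djquj oijr tzdok emzp msws yjjy
Hunk 2: at line 1 remove [oijr,tzdok,emzp] add [cehp] -> 5 lines: mdxui djquj cehp msws yjjy
Hunk 3: at line 1 remove [cehp] add [dxu,pscoa] -> 6 lines: mdxui djquj dxu pscoa msws yjjy

Answer: mdxui
djquj
dxu
pscoa
msws
yjjy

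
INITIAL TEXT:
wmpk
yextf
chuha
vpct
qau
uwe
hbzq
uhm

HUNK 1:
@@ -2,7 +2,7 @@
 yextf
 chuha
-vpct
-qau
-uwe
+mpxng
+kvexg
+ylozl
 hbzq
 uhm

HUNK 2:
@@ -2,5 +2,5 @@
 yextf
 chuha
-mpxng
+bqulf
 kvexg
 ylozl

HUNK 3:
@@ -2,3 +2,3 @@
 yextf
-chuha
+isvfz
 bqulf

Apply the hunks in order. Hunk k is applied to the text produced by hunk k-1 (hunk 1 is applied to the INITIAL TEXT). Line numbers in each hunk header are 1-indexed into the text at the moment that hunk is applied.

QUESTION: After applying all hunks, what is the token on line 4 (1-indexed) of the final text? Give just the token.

Hunk 1: at line 2 remove [vpct,qau,uwe] add [mpxng,kvexg,ylozl] -> 8 lines: wmpk yextf chuha mpxng kvexg ylozl hbzq uhm
Hunk 2: at line 2 remove [mpxng] add [bqulf] -> 8 lines: wmpk yextf chuha bqulf kvexg ylozl hbzq uhm
Hunk 3: at line 2 remove [chuha] add [isvfz] -> 8 lines: wmpk yextf isvfz bqulf kvexg ylozl hbzq uhm
Final line 4: bqulf

Answer: bqulf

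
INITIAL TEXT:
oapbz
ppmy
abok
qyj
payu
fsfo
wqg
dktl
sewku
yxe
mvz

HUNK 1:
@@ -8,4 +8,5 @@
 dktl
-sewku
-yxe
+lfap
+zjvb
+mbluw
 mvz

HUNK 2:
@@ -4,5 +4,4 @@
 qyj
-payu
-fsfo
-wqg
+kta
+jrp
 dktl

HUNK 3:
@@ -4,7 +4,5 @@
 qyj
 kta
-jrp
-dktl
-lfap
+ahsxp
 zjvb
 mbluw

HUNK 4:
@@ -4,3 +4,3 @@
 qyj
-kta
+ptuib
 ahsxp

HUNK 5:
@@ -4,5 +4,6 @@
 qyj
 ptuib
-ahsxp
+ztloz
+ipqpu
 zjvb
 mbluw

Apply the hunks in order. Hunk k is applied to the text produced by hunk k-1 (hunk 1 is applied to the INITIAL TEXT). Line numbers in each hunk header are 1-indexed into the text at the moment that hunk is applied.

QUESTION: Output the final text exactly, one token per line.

Answer: oapbz
ppmy
abok
qyj
ptuib
ztloz
ipqpu
zjvb
mbluw
mvz

Derivation:
Hunk 1: at line 8 remove [sewku,yxe] add [lfap,zjvb,mbluw] -> 12 lines: oapbz ppmy abok qyj payu fsfo wqg dktl lfap zjvb mbluw mvz
Hunk 2: at line 4 remove [payu,fsfo,wqg] add [kta,jrp] -> 11 lines: oapbz ppmy abok qyj kta jrp dktl lfap zjvb mbluw mvz
Hunk 3: at line 4 remove [jrp,dktl,lfap] add [ahsxp] -> 9 lines: oapbz ppmy abok qyj kta ahsxp zjvb mbluw mvz
Hunk 4: at line 4 remove [kta] add [ptuib] -> 9 lines: oapbz ppmy abok qyj ptuib ahsxp zjvb mbluw mvz
Hunk 5: at line 4 remove [ahsxp] add [ztloz,ipqpu] -> 10 lines: oapbz ppmy abok qyj ptuib ztloz ipqpu zjvb mbluw mvz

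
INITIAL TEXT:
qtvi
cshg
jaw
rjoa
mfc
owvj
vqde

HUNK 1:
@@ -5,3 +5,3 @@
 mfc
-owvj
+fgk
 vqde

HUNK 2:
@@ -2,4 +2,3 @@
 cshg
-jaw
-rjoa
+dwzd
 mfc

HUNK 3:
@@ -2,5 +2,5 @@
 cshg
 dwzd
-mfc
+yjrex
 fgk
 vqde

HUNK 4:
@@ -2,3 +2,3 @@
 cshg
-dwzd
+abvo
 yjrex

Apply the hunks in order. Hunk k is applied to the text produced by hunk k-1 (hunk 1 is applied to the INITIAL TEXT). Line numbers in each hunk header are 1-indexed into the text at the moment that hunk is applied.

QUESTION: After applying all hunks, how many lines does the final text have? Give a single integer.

Hunk 1: at line 5 remove [owvj] add [fgk] -> 7 lines: qtvi cshg jaw rjoa mfc fgk vqde
Hunk 2: at line 2 remove [jaw,rjoa] add [dwzd] -> 6 lines: qtvi cshg dwzd mfc fgk vqde
Hunk 3: at line 2 remove [mfc] add [yjrex] -> 6 lines: qtvi cshg dwzd yjrex fgk vqde
Hunk 4: at line 2 remove [dwzd] add [abvo] -> 6 lines: qtvi cshg abvo yjrex fgk vqde
Final line count: 6

Answer: 6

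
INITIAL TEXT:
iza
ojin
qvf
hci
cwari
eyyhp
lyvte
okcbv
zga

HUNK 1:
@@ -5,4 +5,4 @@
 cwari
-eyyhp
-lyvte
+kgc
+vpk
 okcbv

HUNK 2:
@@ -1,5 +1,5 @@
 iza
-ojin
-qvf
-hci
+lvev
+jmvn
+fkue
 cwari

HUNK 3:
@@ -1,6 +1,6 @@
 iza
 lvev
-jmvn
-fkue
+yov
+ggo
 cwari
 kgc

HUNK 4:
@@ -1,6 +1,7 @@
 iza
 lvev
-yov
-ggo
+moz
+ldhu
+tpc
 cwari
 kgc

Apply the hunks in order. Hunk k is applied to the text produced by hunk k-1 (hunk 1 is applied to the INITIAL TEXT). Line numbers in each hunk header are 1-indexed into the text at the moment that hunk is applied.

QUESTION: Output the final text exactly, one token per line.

Hunk 1: at line 5 remove [eyyhp,lyvte] add [kgc,vpk] -> 9 lines: iza ojin qvf hci cwari kgc vpk okcbv zga
Hunk 2: at line 1 remove [ojin,qvf,hci] add [lvev,jmvn,fkue] -> 9 lines: iza lvev jmvn fkue cwari kgc vpk okcbv zga
Hunk 3: at line 1 remove [jmvn,fkue] add [yov,ggo] -> 9 lines: iza lvev yov ggo cwari kgc vpk okcbv zga
Hunk 4: at line 1 remove [yov,ggo] add [moz,ldhu,tpc] -> 10 lines: iza lvev moz ldhu tpc cwari kgc vpk okcbv zga

Answer: iza
lvev
moz
ldhu
tpc
cwari
kgc
vpk
okcbv
zga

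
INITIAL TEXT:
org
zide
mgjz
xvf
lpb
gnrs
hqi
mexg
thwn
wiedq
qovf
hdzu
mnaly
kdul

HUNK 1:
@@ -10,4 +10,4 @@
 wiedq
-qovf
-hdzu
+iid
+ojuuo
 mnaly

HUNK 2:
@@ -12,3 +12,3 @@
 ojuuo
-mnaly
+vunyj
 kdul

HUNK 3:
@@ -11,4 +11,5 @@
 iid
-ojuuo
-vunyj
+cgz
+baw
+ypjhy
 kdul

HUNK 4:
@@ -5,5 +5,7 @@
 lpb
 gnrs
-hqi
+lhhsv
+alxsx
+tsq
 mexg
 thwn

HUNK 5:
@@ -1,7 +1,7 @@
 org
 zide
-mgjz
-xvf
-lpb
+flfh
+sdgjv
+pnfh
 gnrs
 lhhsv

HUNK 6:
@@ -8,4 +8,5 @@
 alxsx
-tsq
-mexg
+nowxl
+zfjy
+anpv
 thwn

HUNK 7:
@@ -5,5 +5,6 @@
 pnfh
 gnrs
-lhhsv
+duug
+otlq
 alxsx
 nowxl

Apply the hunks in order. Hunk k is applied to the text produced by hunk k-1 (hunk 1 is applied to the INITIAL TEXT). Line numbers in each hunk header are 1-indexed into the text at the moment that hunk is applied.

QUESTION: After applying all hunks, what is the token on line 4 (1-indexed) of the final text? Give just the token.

Hunk 1: at line 10 remove [qovf,hdzu] add [iid,ojuuo] -> 14 lines: org zide mgjz xvf lpb gnrs hqi mexg thwn wiedq iid ojuuo mnaly kdul
Hunk 2: at line 12 remove [mnaly] add [vunyj] -> 14 lines: org zide mgjz xvf lpb gnrs hqi mexg thwn wiedq iid ojuuo vunyj kdul
Hunk 3: at line 11 remove [ojuuo,vunyj] add [cgz,baw,ypjhy] -> 15 lines: org zide mgjz xvf lpb gnrs hqi mexg thwn wiedq iid cgz baw ypjhy kdul
Hunk 4: at line 5 remove [hqi] add [lhhsv,alxsx,tsq] -> 17 lines: org zide mgjz xvf lpb gnrs lhhsv alxsx tsq mexg thwn wiedq iid cgz baw ypjhy kdul
Hunk 5: at line 1 remove [mgjz,xvf,lpb] add [flfh,sdgjv,pnfh] -> 17 lines: org zide flfh sdgjv pnfh gnrs lhhsv alxsx tsq mexg thwn wiedq iid cgz baw ypjhy kdul
Hunk 6: at line 8 remove [tsq,mexg] add [nowxl,zfjy,anpv] -> 18 lines: org zide flfh sdgjv pnfh gnrs lhhsv alxsx nowxl zfjy anpv thwn wiedq iid cgz baw ypjhy kdul
Hunk 7: at line 5 remove [lhhsv] add [duug,otlq] -> 19 lines: org zide flfh sdgjv pnfh gnrs duug otlq alxsx nowxl zfjy anpv thwn wiedq iid cgz baw ypjhy kdul
Final line 4: sdgjv

Answer: sdgjv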